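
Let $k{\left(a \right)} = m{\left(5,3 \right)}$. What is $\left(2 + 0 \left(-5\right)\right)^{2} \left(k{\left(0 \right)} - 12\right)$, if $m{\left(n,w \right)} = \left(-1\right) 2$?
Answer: $-56$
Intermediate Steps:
$m{\left(n,w \right)} = -2$
$k{\left(a \right)} = -2$
$\left(2 + 0 \left(-5\right)\right)^{2} \left(k{\left(0 \right)} - 12\right) = \left(2 + 0 \left(-5\right)\right)^{2} \left(-2 - 12\right) = \left(2 + 0\right)^{2} \left(-14\right) = 2^{2} \left(-14\right) = 4 \left(-14\right) = -56$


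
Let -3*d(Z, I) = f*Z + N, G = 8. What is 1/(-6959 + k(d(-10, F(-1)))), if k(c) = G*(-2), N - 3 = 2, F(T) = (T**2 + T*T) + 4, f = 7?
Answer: -1/6975 ≈ -0.00014337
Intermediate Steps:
F(T) = 4 + 2*T**2 (F(T) = (T**2 + T**2) + 4 = 2*T**2 + 4 = 4 + 2*T**2)
N = 5 (N = 3 + 2 = 5)
d(Z, I) = -5/3 - 7*Z/3 (d(Z, I) = -(7*Z + 5)/3 = -(5 + 7*Z)/3 = -5/3 - 7*Z/3)
k(c) = -16 (k(c) = 8*(-2) = -16)
1/(-6959 + k(d(-10, F(-1)))) = 1/(-6959 - 16) = 1/(-6975) = -1/6975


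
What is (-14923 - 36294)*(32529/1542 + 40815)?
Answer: -1075032179401/514 ≈ -2.0915e+9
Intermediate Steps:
(-14923 - 36294)*(32529/1542 + 40815) = -51217*(32529*(1/1542) + 40815) = -51217*(10843/514 + 40815) = -51217*20989753/514 = -1075032179401/514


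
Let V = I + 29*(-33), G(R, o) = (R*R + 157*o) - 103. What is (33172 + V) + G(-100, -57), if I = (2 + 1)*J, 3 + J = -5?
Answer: 33139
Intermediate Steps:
J = -8 (J = -3 - 5 = -8)
G(R, o) = -103 + R² + 157*o (G(R, o) = (R² + 157*o) - 103 = -103 + R² + 157*o)
I = -24 (I = (2 + 1)*(-8) = 3*(-8) = -24)
V = -981 (V = -24 + 29*(-33) = -24 - 957 = -981)
(33172 + V) + G(-100, -57) = (33172 - 981) + (-103 + (-100)² + 157*(-57)) = 32191 + (-103 + 10000 - 8949) = 32191 + 948 = 33139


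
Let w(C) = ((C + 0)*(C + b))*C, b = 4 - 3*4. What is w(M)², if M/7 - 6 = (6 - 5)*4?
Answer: 92294440000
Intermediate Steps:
b = -8 (b = 4 - 12 = -8)
M = 70 (M = 42 + 7*((6 - 5)*4) = 42 + 7*(1*4) = 42 + 7*4 = 42 + 28 = 70)
w(C) = C²*(-8 + C) (w(C) = ((C + 0)*(C - 8))*C = (C*(-8 + C))*C = C²*(-8 + C))
w(M)² = (70²*(-8 + 70))² = (4900*62)² = 303800² = 92294440000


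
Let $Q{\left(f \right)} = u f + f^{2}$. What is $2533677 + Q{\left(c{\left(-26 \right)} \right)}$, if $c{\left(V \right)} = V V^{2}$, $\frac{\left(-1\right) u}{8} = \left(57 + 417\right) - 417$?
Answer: $319464109$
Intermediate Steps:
$u = -456$ ($u = - 8 \left(\left(57 + 417\right) - 417\right) = - 8 \left(474 - 417\right) = \left(-8\right) 57 = -456$)
$c{\left(V \right)} = V^{3}$
$Q{\left(f \right)} = f^{2} - 456 f$ ($Q{\left(f \right)} = - 456 f + f^{2} = f^{2} - 456 f$)
$2533677 + Q{\left(c{\left(-26 \right)} \right)} = 2533677 + \left(-26\right)^{3} \left(-456 + \left(-26\right)^{3}\right) = 2533677 - 17576 \left(-456 - 17576\right) = 2533677 - -316930432 = 2533677 + 316930432 = 319464109$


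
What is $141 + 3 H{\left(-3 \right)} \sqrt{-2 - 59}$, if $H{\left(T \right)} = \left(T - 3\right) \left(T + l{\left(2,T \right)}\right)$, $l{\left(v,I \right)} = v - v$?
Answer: $141 + 54 i \sqrt{61} \approx 141.0 + 421.75 i$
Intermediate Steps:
$l{\left(v,I \right)} = 0$
$H{\left(T \right)} = T \left(-3 + T\right)$ ($H{\left(T \right)} = \left(T - 3\right) \left(T + 0\right) = \left(-3 + T\right) T = T \left(-3 + T\right)$)
$141 + 3 H{\left(-3 \right)} \sqrt{-2 - 59} = 141 + 3 \left(- 3 \left(-3 - 3\right)\right) \sqrt{-2 - 59} = 141 + 3 \left(\left(-3\right) \left(-6\right)\right) \sqrt{-2 - 59} = 141 + 3 \cdot 18 \sqrt{-2 - 59} = 141 + 54 \sqrt{-61} = 141 + 54 i \sqrt{61}$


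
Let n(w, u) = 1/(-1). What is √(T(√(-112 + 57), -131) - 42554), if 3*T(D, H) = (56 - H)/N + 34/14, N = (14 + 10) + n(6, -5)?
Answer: I*√9926559006/483 ≈ 206.28*I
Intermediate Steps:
n(w, u) = -1
N = 23 (N = (14 + 10) - 1 = 24 - 1 = 23)
T(D, H) = 261/161 - H/69 (T(D, H) = ((56 - H)/23 + 34/14)/3 = ((56 - H)*(1/23) + 34*(1/14))/3 = ((56/23 - H/23) + 17/7)/3 = (783/161 - H/23)/3 = 261/161 - H/69)
√(T(√(-112 + 57), -131) - 42554) = √((261/161 - 1/69*(-131)) - 42554) = √((261/161 + 131/69) - 42554) = √(1700/483 - 42554) = √(-20551882/483) = I*√9926559006/483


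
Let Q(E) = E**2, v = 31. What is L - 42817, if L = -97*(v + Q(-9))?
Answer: -53681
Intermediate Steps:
L = -10864 (L = -97*(31 + (-9)**2) = -97*(31 + 81) = -97*112 = -10864)
L - 42817 = -10864 - 42817 = -53681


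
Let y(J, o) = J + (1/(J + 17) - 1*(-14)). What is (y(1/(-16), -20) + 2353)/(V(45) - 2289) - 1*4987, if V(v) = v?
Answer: -1470717985/294848 ≈ -4988.1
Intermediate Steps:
y(J, o) = 14 + J + 1/(17 + J) (y(J, o) = J + (1/(17 + J) + 14) = J + (14 + 1/(17 + J)) = 14 + J + 1/(17 + J))
(y(1/(-16), -20) + 2353)/(V(45) - 2289) - 1*4987 = ((239 + (1/(-16))² + 31/(-16))/(17 + 1/(-16)) + 2353)/(45 - 2289) - 1*4987 = ((239 + (-1/16)² + 31*(-1/16))/(17 - 1/16) + 2353)/(-2244) - 4987 = ((239 + 1/256 - 31/16)/(271/16) + 2353)*(-1/2244) - 4987 = ((16/271)*(60689/256) + 2353)*(-1/2244) - 4987 = (60689/4336 + 2353)*(-1/2244) - 4987 = (10263297/4336)*(-1/2244) - 4987 = -311009/294848 - 4987 = -1470717985/294848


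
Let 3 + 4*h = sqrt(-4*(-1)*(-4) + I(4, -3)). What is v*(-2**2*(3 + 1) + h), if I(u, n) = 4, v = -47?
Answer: 3149/4 - 47*I*sqrt(3)/2 ≈ 787.25 - 40.703*I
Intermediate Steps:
h = -3/4 + I*sqrt(3)/2 (h = -3/4 + sqrt(-4*(-1)*(-4) + 4)/4 = -3/4 + sqrt(4*(-4) + 4)/4 = -3/4 + sqrt(-16 + 4)/4 = -3/4 + sqrt(-12)/4 = -3/4 + (2*I*sqrt(3))/4 = -3/4 + I*sqrt(3)/2 ≈ -0.75 + 0.86602*I)
v*(-2**2*(3 + 1) + h) = -47*(-2**2*(3 + 1) + (-3/4 + I*sqrt(3)/2)) = -47*(-4*4 + (-3/4 + I*sqrt(3)/2)) = -47*(-1*16 + (-3/4 + I*sqrt(3)/2)) = -47*(-16 + (-3/4 + I*sqrt(3)/2)) = -47*(-67/4 + I*sqrt(3)/2) = 3149/4 - 47*I*sqrt(3)/2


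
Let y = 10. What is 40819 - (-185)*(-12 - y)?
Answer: 36749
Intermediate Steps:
40819 - (-185)*(-12 - y) = 40819 - (-185)*(-12 - 1*10) = 40819 - (-185)*(-12 - 10) = 40819 - (-185)*(-22) = 40819 - 1*4070 = 40819 - 4070 = 36749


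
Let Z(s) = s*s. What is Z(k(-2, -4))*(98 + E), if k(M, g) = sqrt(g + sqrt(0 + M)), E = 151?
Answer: -996 + 249*I*sqrt(2) ≈ -996.0 + 352.14*I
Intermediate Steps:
k(M, g) = sqrt(g + sqrt(M))
Z(s) = s**2
Z(k(-2, -4))*(98 + E) = (sqrt(-4 + sqrt(-2)))**2*(98 + 151) = (sqrt(-4 + I*sqrt(2)))**2*249 = (-4 + I*sqrt(2))*249 = -996 + 249*I*sqrt(2)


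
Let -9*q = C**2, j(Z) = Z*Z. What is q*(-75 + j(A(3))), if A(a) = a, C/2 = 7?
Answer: 4312/3 ≈ 1437.3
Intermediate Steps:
C = 14 (C = 2*7 = 14)
j(Z) = Z**2
q = -196/9 (q = -1/9*14**2 = -1/9*196 = -196/9 ≈ -21.778)
q*(-75 + j(A(3))) = -196*(-75 + 3**2)/9 = -196*(-75 + 9)/9 = -196/9*(-66) = 4312/3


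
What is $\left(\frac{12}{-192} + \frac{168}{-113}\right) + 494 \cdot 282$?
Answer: $\frac{251866063}{1808} \approx 1.3931 \cdot 10^{5}$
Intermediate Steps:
$\left(\frac{12}{-192} + \frac{168}{-113}\right) + 494 \cdot 282 = \left(12 \left(- \frac{1}{192}\right) + 168 \left(- \frac{1}{113}\right)\right) + 139308 = \left(- \frac{1}{16} - \frac{168}{113}\right) + 139308 = - \frac{2801}{1808} + 139308 = \frac{251866063}{1808}$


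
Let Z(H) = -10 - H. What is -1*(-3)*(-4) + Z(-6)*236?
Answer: -956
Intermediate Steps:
-1*(-3)*(-4) + Z(-6)*236 = -1*(-3)*(-4) + (-10 - 1*(-6))*236 = 3*(-4) + (-10 + 6)*236 = -12 - 4*236 = -12 - 944 = -956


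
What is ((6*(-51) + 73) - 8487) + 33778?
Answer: 25058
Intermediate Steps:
((6*(-51) + 73) - 8487) + 33778 = ((-306 + 73) - 8487) + 33778 = (-233 - 8487) + 33778 = -8720 + 33778 = 25058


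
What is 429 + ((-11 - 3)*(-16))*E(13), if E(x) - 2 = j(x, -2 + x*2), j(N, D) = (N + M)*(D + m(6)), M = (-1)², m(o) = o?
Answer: 94957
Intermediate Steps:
M = 1
j(N, D) = (1 + N)*(6 + D) (j(N, D) = (N + 1)*(D + 6) = (1 + N)*(6 + D))
E(x) = 6 + 8*x + x*(-2 + 2*x) (E(x) = 2 + (6 + (-2 + x*2) + 6*x + (-2 + x*2)*x) = 2 + (6 + (-2 + 2*x) + 6*x + (-2 + 2*x)*x) = 2 + (6 + (-2 + 2*x) + 6*x + x*(-2 + 2*x)) = 2 + (4 + 8*x + x*(-2 + 2*x)) = 6 + 8*x + x*(-2 + 2*x))
429 + ((-11 - 3)*(-16))*E(13) = 429 + ((-11 - 3)*(-16))*(6 + 2*13² + 6*13) = 429 + (-14*(-16))*(6 + 2*169 + 78) = 429 + 224*(6 + 338 + 78) = 429 + 224*422 = 429 + 94528 = 94957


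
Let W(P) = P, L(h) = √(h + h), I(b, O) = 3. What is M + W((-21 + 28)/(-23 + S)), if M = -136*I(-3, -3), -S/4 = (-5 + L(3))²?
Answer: -1633567/4003 - 280*√6/12009 ≈ -408.14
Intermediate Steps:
L(h) = √2*√h (L(h) = √(2*h) = √2*√h)
S = -4*(-5 + √6)² (S = -4*(-5 + √2*√3)² = -4*(-5 + √6)² ≈ -26.020)
M = -408 (M = -136*3 = -408)
M + W((-21 + 28)/(-23 + S)) = -408 + (-21 + 28)/(-23 + (-124 + 40*√6)) = -408 + 7/(-147 + 40*√6)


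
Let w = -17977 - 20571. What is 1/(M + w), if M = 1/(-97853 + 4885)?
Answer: -92968/3583730465 ≈ -2.5942e-5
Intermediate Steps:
w = -38548
M = -1/92968 (M = 1/(-92968) = -1/92968 ≈ -1.0756e-5)
1/(M + w) = 1/(-1/92968 - 38548) = 1/(-3583730465/92968) = -92968/3583730465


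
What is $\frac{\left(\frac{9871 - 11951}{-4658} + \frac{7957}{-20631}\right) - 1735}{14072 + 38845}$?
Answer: $- \frac{83363129878}{2542640630283} \approx -0.032786$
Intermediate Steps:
$\frac{\left(\frac{9871 - 11951}{-4658} + \frac{7957}{-20631}\right) - 1735}{14072 + 38845} = \frac{\left(\left(9871 - 11951\right) \left(- \frac{1}{4658}\right) + 7957 \left(- \frac{1}{20631}\right)\right) - 1735}{52917} = \left(\left(\left(-2080\right) \left(- \frac{1}{4658}\right) - \frac{7957}{20631}\right) - 1735\right) \frac{1}{52917} = \left(\left(\frac{1040}{2329} - \frac{7957}{20631}\right) - 1735\right) \frac{1}{52917} = \left(\frac{2924387}{48049599} - 1735\right) \frac{1}{52917} = \left(- \frac{83363129878}{48049599}\right) \frac{1}{52917} = - \frac{83363129878}{2542640630283}$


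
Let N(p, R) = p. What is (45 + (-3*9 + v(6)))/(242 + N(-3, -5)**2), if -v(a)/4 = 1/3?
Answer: 50/753 ≈ 0.066401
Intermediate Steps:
v(a) = -4/3
(45 + (-3*9 + v(6)))/(242 + N(-3, -5)**2) = (45 + (-3*9 - 4/3))/(242 + (-3)**2) = (45 + (-27 - 4/3))/(242 + 9) = (45 - 85/3)/251 = (50/3)*(1/251) = 50/753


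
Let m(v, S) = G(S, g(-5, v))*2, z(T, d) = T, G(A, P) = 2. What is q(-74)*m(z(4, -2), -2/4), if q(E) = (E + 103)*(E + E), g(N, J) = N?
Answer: -17168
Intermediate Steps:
m(v, S) = 4 (m(v, S) = 2*2 = 4)
q(E) = 2*E*(103 + E) (q(E) = (103 + E)*(2*E) = 2*E*(103 + E))
q(-74)*m(z(4, -2), -2/4) = (2*(-74)*(103 - 74))*4 = (2*(-74)*29)*4 = -4292*4 = -17168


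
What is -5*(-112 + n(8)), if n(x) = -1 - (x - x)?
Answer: 565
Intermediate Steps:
n(x) = -1 (n(x) = -1 - 1*0 = -1 + 0 = -1)
-5*(-112 + n(8)) = -5*(-112 - 1) = -5*(-113) = 565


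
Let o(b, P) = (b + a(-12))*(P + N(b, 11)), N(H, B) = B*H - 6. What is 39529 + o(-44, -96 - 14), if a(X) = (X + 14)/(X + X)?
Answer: 65979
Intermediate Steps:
a(X) = (14 + X)/(2*X) (a(X) = (14 + X)/((2*X)) = (14 + X)*(1/(2*X)) = (14 + X)/(2*X))
N(H, B) = -6 + B*H
o(b, P) = (-1/12 + b)*(-6 + P + 11*b) (o(b, P) = (b + (½)*(14 - 12)/(-12))*(P + (-6 + 11*b)) = (b + (½)*(-1/12)*2)*(-6 + P + 11*b) = (b - 1/12)*(-6 + P + 11*b) = (-1/12 + b)*(-6 + P + 11*b))
39529 + o(-44, -96 - 14) = 39529 + (½ + 11*(-44)² - 83/12*(-44) - (-96 - 14)/12 + (-96 - 14)*(-44)) = 39529 + (½ + 11*1936 + 913/3 - 1/12*(-110) - 110*(-44)) = 39529 + (½ + 21296 + 913/3 + 55/6 + 4840) = 39529 + 26450 = 65979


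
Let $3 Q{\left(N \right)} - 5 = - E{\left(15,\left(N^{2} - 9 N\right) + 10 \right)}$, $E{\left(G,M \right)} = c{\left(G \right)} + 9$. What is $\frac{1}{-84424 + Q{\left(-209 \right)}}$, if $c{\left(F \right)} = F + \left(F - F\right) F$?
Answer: $- \frac{3}{253291} \approx -1.1844 \cdot 10^{-5}$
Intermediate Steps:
$c{\left(F \right)} = F$ ($c{\left(F \right)} = F + 0 F = F + 0 = F$)
$E{\left(G,M \right)} = 9 + G$ ($E{\left(G,M \right)} = G + 9 = 9 + G$)
$Q{\left(N \right)} = - \frac{19}{3}$ ($Q{\left(N \right)} = \frac{5}{3} + \frac{\left(-1\right) \left(9 + 15\right)}{3} = \frac{5}{3} + \frac{\left(-1\right) 24}{3} = \frac{5}{3} + \frac{1}{3} \left(-24\right) = \frac{5}{3} - 8 = - \frac{19}{3}$)
$\frac{1}{-84424 + Q{\left(-209 \right)}} = \frac{1}{-84424 - \frac{19}{3}} = \frac{1}{- \frac{253291}{3}} = - \frac{3}{253291}$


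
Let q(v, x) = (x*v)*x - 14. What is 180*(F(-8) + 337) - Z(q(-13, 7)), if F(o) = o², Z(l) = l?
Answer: 72831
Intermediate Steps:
q(v, x) = -14 + v*x² (q(v, x) = (v*x)*x - 14 = v*x² - 14 = -14 + v*x²)
180*(F(-8) + 337) - Z(q(-13, 7)) = 180*((-8)² + 337) - (-14 - 13*7²) = 180*(64 + 337) - (-14 - 13*49) = 180*401 - (-14 - 637) = 72180 - 1*(-651) = 72180 + 651 = 72831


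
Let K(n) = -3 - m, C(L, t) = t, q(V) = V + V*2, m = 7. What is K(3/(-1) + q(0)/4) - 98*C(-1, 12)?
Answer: -1186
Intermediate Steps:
q(V) = 3*V (q(V) = V + 2*V = 3*V)
K(n) = -10 (K(n) = -3 - 1*7 = -3 - 7 = -10)
K(3/(-1) + q(0)/4) - 98*C(-1, 12) = -10 - 98*12 = -10 - 1176 = -1186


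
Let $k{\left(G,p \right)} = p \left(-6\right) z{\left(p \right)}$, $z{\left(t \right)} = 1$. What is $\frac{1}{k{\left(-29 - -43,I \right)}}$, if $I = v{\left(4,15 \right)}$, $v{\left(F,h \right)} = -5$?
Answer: $\frac{1}{30} \approx 0.033333$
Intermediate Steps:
$I = -5$
$k{\left(G,p \right)} = - 6 p$ ($k{\left(G,p \right)} = p \left(-6\right) 1 = - 6 p 1 = - 6 p$)
$\frac{1}{k{\left(-29 - -43,I \right)}} = \frac{1}{\left(-6\right) \left(-5\right)} = \frac{1}{30}$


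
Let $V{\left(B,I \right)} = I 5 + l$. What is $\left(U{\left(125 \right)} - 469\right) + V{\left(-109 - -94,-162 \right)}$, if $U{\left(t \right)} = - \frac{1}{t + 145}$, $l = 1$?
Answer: $- \frac{345061}{270} \approx -1278.0$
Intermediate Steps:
$U{\left(t \right)} = - \frac{1}{145 + t}$
$V{\left(B,I \right)} = 1 + 5 I$ ($V{\left(B,I \right)} = I 5 + 1 = 5 I + 1 = 1 + 5 I$)
$\left(U{\left(125 \right)} - 469\right) + V{\left(-109 - -94,-162 \right)} = \left(- \frac{1}{145 + 125} - 469\right) + \left(1 + 5 \left(-162\right)\right) = \left(- \frac{1}{270} - 469\right) + \left(1 - 810\right) = \left(\left(-1\right) \frac{1}{270} - 469\right) - 809 = \left(- \frac{1}{270} - 469\right) - 809 = - \frac{126631}{270} - 809 = - \frac{345061}{270}$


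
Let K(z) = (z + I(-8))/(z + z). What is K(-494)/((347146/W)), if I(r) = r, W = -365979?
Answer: -91860729/171490124 ≈ -0.53566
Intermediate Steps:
K(z) = (-8 + z)/(2*z) (K(z) = (z - 8)/(z + z) = (-8 + z)/((2*z)) = (-8 + z)*(1/(2*z)) = (-8 + z)/(2*z))
K(-494)/((347146/W)) = ((½)*(-8 - 494)/(-494))/((347146/(-365979))) = ((½)*(-1/494)*(-502))/((347146*(-1/365979))) = 251/(494*(-347146/365979)) = (251/494)*(-365979/347146) = -91860729/171490124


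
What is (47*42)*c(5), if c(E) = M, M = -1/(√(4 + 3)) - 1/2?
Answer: -987 - 282*√7 ≈ -1733.1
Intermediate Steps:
M = -½ - √7/7 (M = -1/(√7) - 1*½ = -√7/7 - ½ = -½ - √7/7 ≈ -0.87796)
c(E) = -½ - √7/7
(47*42)*c(5) = (47*42)*(-½ - √7/7) = 1974*(-½ - √7/7) = -987 - 282*√7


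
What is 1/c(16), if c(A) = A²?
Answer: 1/256 ≈ 0.0039063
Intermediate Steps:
1/c(16) = 1/(16²) = 1/256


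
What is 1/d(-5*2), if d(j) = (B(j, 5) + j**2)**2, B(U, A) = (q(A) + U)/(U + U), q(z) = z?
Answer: 16/160801 ≈ 9.9502e-5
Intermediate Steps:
B(U, A) = (A + U)/(2*U) (B(U, A) = (A + U)/(U + U) = (A + U)/((2*U)) = (A + U)*(1/(2*U)) = (A + U)/(2*U))
d(j) = (j**2 + (5 + j)/(2*j))**2 (d(j) = ((5 + j)/(2*j) + j**2)**2 = (j**2 + (5 + j)/(2*j))**2)
1/d(-5*2) = 1/((5 - 5*2 + 2*(-5*2)**3)**2/(4*(-5*2)**2)) = 1/((1/4)*(5 - 10 + 2*(-10)**3)**2/(-10)**2) = 1/((1/4)*(1/100)*(5 - 10 + 2*(-1000))**2) = 1/((1/4)*(1/100)*(5 - 10 - 2000)**2) = 1/((1/4)*(1/100)*(-2005)**2) = 1/((1/4)*(1/100)*4020025) = 1/(160801/16) = 16/160801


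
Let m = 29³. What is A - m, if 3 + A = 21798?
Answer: -2594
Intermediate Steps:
A = 21795 (A = -3 + 21798 = 21795)
m = 24389
A - m = 21795 - 1*24389 = 21795 - 24389 = -2594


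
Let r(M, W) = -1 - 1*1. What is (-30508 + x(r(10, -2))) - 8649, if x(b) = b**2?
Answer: -39153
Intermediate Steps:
r(M, W) = -2 (r(M, W) = -1 - 1 = -2)
(-30508 + x(r(10, -2))) - 8649 = (-30508 + (-2)**2) - 8649 = (-30508 + 4) - 8649 = -30504 - 8649 = -39153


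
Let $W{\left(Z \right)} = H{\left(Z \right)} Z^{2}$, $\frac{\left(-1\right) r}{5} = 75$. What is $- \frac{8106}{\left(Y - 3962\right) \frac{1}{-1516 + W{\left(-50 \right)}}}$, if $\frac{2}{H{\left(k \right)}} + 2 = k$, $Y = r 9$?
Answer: $- \frac{169885548}{95381} \approx -1781.1$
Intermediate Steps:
$r = -375$ ($r = \left(-5\right) 75 = -375$)
$Y = -3375$ ($Y = \left(-375\right) 9 = -3375$)
$H{\left(k \right)} = \frac{2}{-2 + k}$
$W{\left(Z \right)} = \frac{2 Z^{2}}{-2 + Z}$ ($W{\left(Z \right)} = \frac{2}{-2 + Z} Z^{2} = \frac{2 Z^{2}}{-2 + Z}$)
$- \frac{8106}{\left(Y - 3962\right) \frac{1}{-1516 + W{\left(-50 \right)}}} = - \frac{8106}{\left(-3375 - 3962\right) \frac{1}{-1516 + \frac{2 \left(-50\right)^{2}}{-2 - 50}}} = - \frac{8106}{\left(-7337\right) \frac{1}{-1516 + 2 \cdot 2500 \frac{1}{-52}}} = - \frac{8106}{\left(-7337\right) \frac{1}{-1516 + 2 \cdot 2500 \left(- \frac{1}{52}\right)}} = - \frac{8106}{\left(-7337\right) \frac{1}{-1516 - \frac{1250}{13}}} = - \frac{8106}{\left(-7337\right) \frac{1}{- \frac{20958}{13}}} = - \frac{8106}{\left(-7337\right) \left(- \frac{13}{20958}\right)} = - \frac{8106}{\frac{95381}{20958}} = \left(-8106\right) \frac{20958}{95381} = - \frac{169885548}{95381}$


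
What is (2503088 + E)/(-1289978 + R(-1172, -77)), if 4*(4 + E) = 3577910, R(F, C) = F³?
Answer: -6795123/3222260852 ≈ -0.0021088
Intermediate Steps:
E = 1788947/2 (E = -4 + (¼)*3577910 = -4 + 1788955/2 = 1788947/2 ≈ 8.9447e+5)
(2503088 + E)/(-1289978 + R(-1172, -77)) = (2503088 + 1788947/2)/(-1289978 + (-1172)³) = 6795123/(2*(-1289978 - 1609840448)) = (6795123/2)/(-1611130426) = (6795123/2)*(-1/1611130426) = -6795123/3222260852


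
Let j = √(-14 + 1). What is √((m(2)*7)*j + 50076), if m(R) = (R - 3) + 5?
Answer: 2*√(12519 + 7*I*√13) ≈ 223.78 + 0.22557*I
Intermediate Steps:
m(R) = 2 + R (m(R) = (-3 + R) + 5 = 2 + R)
j = I*√13 (j = √(-13) = I*√13 ≈ 3.6056*I)
√((m(2)*7)*j + 50076) = √(((2 + 2)*7)*(I*√13) + 50076) = √((4*7)*(I*√13) + 50076) = √(28*(I*√13) + 50076) = √(28*I*√13 + 50076) = √(50076 + 28*I*√13)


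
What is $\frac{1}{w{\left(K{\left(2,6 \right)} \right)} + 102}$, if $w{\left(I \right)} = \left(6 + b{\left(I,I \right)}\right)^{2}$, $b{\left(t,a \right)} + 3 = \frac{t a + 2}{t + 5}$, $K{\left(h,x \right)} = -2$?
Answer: $\frac{1}{127} \approx 0.007874$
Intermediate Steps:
$b{\left(t,a \right)} = -3 + \frac{2 + a t}{5 + t}$ ($b{\left(t,a \right)} = -3 + \frac{t a + 2}{t + 5} = -3 + \frac{a t + 2}{5 + t} = -3 + \frac{2 + a t}{5 + t}$)
$w{\left(I \right)} = \left(6 + \frac{-13 + I^{2} - 3 I}{5 + I}\right)^{2}$ ($w{\left(I \right)} = \left(6 + \frac{-13 - 3 I + I I}{5 + I}\right)^{2} = \left(6 + \frac{-13 - 3 I + I^{2}}{5 + I}\right)^{2} = \left(6 + \frac{-13 + I^{2} - 3 I}{5 + I}\right)^{2}$)
$\frac{1}{w{\left(K{\left(2,6 \right)} \right)} + 102} = \frac{1}{\frac{\left(17 + \left(-2\right)^{2} + 3 \left(-2\right)\right)^{2}}{\left(5 - 2\right)^{2}} + 102} = \frac{1}{\frac{\left(17 + 4 - 6\right)^{2}}{9} + 102} = \frac{1}{\frac{15^{2}}{9} + 102} = \frac{1}{\frac{1}{9} \cdot 225 + 102} = \frac{1}{25 + 102} = \frac{1}{127}$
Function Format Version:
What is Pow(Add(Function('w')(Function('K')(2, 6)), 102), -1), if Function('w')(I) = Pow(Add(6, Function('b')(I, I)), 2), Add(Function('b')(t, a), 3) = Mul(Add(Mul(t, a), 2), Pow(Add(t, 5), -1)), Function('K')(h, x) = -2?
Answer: Rational(1, 127) ≈ 0.0078740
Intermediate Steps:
Function('b')(t, a) = Add(-3, Mul(Pow(Add(5, t), -1), Add(2, Mul(a, t)))) (Function('b')(t, a) = Add(-3, Mul(Add(Mul(t, a), 2), Pow(Add(t, 5), -1))) = Add(-3, Mul(Add(Mul(a, t), 2), Pow(Add(5, t), -1))) = Add(-3, Mul(Add(2, Mul(a, t)), Pow(Add(5, t), -1))) = Add(-3, Mul(Pow(Add(5, t), -1), Add(2, Mul(a, t)))))
Function('w')(I) = Pow(Add(6, Mul(Pow(Add(5, I), -1), Add(-13, Pow(I, 2), Mul(-3, I)))), 2) (Function('w')(I) = Pow(Add(6, Mul(Pow(Add(5, I), -1), Add(-13, Mul(-3, I), Mul(I, I)))), 2) = Pow(Add(6, Mul(Pow(Add(5, I), -1), Add(-13, Mul(-3, I), Pow(I, 2)))), 2) = Pow(Add(6, Mul(Pow(Add(5, I), -1), Add(-13, Pow(I, 2), Mul(-3, I)))), 2))
Pow(Add(Function('w')(Function('K')(2, 6)), 102), -1) = Pow(Add(Mul(Pow(Add(5, -2), -2), Pow(Add(17, Pow(-2, 2), Mul(3, -2)), 2)), 102), -1) = Pow(Add(Mul(Pow(3, -2), Pow(Add(17, 4, -6), 2)), 102), -1) = Pow(Add(Mul(Rational(1, 9), Pow(15, 2)), 102), -1) = Pow(Add(Mul(Rational(1, 9), 225), 102), -1) = Pow(Add(25, 102), -1) = Pow(127, -1) = Rational(1, 127)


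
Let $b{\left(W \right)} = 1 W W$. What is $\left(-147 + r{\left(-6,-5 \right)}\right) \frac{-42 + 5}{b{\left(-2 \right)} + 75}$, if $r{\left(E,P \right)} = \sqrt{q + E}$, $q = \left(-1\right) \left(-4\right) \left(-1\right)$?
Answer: $\frac{5439}{79} - \frac{37 i \sqrt{10}}{79} \approx 68.848 - 1.4811 i$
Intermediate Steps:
$b{\left(W \right)} = W^{2}$ ($b{\left(W \right)} = W W = W^{2}$)
$q = -4$ ($q = 4 \left(-1\right) = -4$)
$r{\left(E,P \right)} = \sqrt{-4 + E}$
$\left(-147 + r{\left(-6,-5 \right)}\right) \frac{-42 + 5}{b{\left(-2 \right)} + 75} = \left(-147 + \sqrt{-4 - 6}\right) \frac{-42 + 5}{\left(-2\right)^{2} + 75} = \left(-147 + \sqrt{-10}\right) \left(- \frac{37}{4 + 75}\right) = \left(-147 + i \sqrt{10}\right) \left(- \frac{37}{79}\right) = \frac{5439}{79} - \frac{37 i \sqrt{10}}{79}$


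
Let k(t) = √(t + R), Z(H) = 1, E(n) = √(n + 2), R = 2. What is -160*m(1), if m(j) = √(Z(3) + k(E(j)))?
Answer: -160*√(1 + √(2 + √3)) ≈ -273.96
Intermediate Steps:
E(n) = √(2 + n)
k(t) = √(2 + t) (k(t) = √(t + 2) = √(2 + t))
m(j) = √(1 + √(2 + √(2 + j)))
-160*m(1) = -160*√(1 + √(2 + √(2 + 1))) = -160*√(1 + √(2 + √3))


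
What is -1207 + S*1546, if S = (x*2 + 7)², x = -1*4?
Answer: 339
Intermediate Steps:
x = -4
S = 1 (S = (-4*2 + 7)² = (-8 + 7)² = (-1)² = 1)
-1207 + S*1546 = -1207 + 1*1546 = -1207 + 1546 = 339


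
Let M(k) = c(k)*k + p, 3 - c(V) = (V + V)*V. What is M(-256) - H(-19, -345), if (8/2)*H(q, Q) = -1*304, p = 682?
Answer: 33554422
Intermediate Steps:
c(V) = 3 - 2*V² (c(V) = 3 - (V + V)*V = 3 - 2*V*V = 3 - 2*V²)
M(k) = 682 + k*(3 - 2*k²) (M(k) = (3 - 2*k²)*k + 682 = k*(3 - 2*k²) + 682 = 682 + k*(3 - 2*k²))
H(q, Q) = -76 (H(q, Q) = (-1*304)/4 = (¼)*(-304) = -76)
M(-256) - H(-19, -345) = (682 - 1*(-256)*(-3 + 2*(-256)²)) - 1*(-76) = (682 - 1*(-256)*(-3 + 2*65536)) + 76 = (682 - 1*(-256)*(-3 + 131072)) + 76 = (682 - 1*(-256)*131069) + 76 = (682 + 33553664) + 76 = 33554346 + 76 = 33554422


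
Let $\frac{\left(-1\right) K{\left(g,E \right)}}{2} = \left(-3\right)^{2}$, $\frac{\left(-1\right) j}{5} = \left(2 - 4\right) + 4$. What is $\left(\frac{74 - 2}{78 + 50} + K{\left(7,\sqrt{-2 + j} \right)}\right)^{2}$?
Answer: $\frac{77841}{256} \approx 304.07$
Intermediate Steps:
$j = -10$ ($j = - 5 \left(\left(2 - 4\right) + 4\right) = - 5 \left(-2 + 4\right) = \left(-5\right) 2 = -10$)
$K{\left(g,E \right)} = -18$ ($K{\left(g,E \right)} = - 2 \left(-3\right)^{2} = \left(-2\right) 9 = -18$)
$\left(\frac{74 - 2}{78 + 50} + K{\left(7,\sqrt{-2 + j} \right)}\right)^{2} = \left(\frac{74 - 2}{78 + 50} - 18\right)^{2} = \left(\frac{72}{128} - 18\right)^{2} = \left(72 \cdot \frac{1}{128} - 18\right)^{2} = \left(\frac{9}{16} - 18\right)^{2} = \left(- \frac{279}{16}\right)^{2} = \frac{77841}{256}$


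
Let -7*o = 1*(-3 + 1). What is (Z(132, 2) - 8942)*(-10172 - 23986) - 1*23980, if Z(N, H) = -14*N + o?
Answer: 2579717564/7 ≈ 3.6853e+8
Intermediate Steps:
o = 2/7 (o = -(-3 + 1)/7 = -(-2)/7 = -⅐*(-2) = 2/7 ≈ 0.28571)
Z(N, H) = 2/7 - 14*N (Z(N, H) = -14*N + 2/7 = 2/7 - 14*N)
(Z(132, 2) - 8942)*(-10172 - 23986) - 1*23980 = ((2/7 - 14*132) - 8942)*(-10172 - 23986) - 1*23980 = ((2/7 - 1848) - 8942)*(-34158) - 23980 = (-12934/7 - 8942)*(-34158) - 23980 = -75528/7*(-34158) - 23980 = 2579885424/7 - 23980 = 2579717564/7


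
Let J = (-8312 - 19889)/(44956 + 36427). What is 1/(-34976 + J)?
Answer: -81383/2846480009 ≈ -2.8591e-5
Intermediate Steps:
J = -28201/81383 ≈ -0.34652
1/(-34976 + J) = 1/(-34976 - 28201/81383) = 1/(-2846480009/81383) = -81383/2846480009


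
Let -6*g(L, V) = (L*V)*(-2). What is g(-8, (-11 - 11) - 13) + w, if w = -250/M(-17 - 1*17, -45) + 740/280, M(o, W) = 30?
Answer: 1227/14 ≈ 87.643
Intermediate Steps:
g(L, V) = L*V/3 (g(L, V) = -L*V*(-2)/6 = -(-1)*L*V/3 = L*V/3)
w = -239/42 (w = -250/30 + 740/280 = -250*1/30 + 740*(1/280) = -25/3 + 37/14 = -239/42 ≈ -5.6905)
g(-8, (-11 - 11) - 13) + w = (⅓)*(-8)*((-11 - 11) - 13) - 239/42 = (⅓)*(-8)*(-22 - 13) - 239/42 = (⅓)*(-8)*(-35) - 239/42 = 280/3 - 239/42 = 1227/14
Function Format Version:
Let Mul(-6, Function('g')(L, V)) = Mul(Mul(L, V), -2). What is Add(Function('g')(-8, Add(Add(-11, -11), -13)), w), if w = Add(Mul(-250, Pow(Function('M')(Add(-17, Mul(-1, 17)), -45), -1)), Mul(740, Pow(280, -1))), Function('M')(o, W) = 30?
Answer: Rational(1227, 14) ≈ 87.643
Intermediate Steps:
Function('g')(L, V) = Mul(Rational(1, 3), L, V) (Function('g')(L, V) = Mul(Rational(-1, 6), Mul(Mul(L, V), -2)) = Mul(Rational(-1, 6), Mul(-2, L, V)) = Mul(Rational(1, 3), L, V))
w = Rational(-239, 42) (w = Add(Mul(-250, Pow(30, -1)), Mul(740, Pow(280, -1))) = Add(Mul(-250, Rational(1, 30)), Mul(740, Rational(1, 280))) = Add(Rational(-25, 3), Rational(37, 14)) = Rational(-239, 42) ≈ -5.6905)
Add(Function('g')(-8, Add(Add(-11, -11), -13)), w) = Add(Mul(Rational(1, 3), -8, Add(Add(-11, -11), -13)), Rational(-239, 42)) = Add(Mul(Rational(1, 3), -8, Add(-22, -13)), Rational(-239, 42)) = Add(Mul(Rational(1, 3), -8, -35), Rational(-239, 42)) = Add(Rational(280, 3), Rational(-239, 42)) = Rational(1227, 14)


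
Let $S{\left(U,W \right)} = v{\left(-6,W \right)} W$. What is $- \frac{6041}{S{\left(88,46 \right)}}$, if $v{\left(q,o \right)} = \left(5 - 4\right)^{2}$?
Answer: $- \frac{6041}{46} \approx -131.33$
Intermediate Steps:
$v{\left(q,o \right)} = 1$ ($v{\left(q,o \right)} = 1^{2} = 1$)
$S{\left(U,W \right)} = W$ ($S{\left(U,W \right)} = 1 W = W$)
$- \frac{6041}{S{\left(88,46 \right)}} = - \frac{6041}{46}$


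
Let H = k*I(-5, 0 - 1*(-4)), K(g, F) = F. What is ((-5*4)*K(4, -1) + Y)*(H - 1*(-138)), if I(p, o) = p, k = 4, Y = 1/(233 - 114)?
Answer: 280958/119 ≈ 2361.0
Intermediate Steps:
Y = 1/119 ≈ 0.0084034
H = -20 (H = 4*(-5) = -20)
((-5*4)*K(4, -1) + Y)*(H - 1*(-138)) = (-5*4*(-1) + 1/119)*(-20 - 1*(-138)) = (-20*(-1) + 1/119)*(-20 + 138) = (20 + 1/119)*118 = (2381/119)*118 = 280958/119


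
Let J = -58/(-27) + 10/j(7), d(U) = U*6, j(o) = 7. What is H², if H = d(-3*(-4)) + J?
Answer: 204032656/35721 ≈ 5711.8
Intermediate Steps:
d(U) = 6*U
J = 676/189 (J = -58/(-27) + 10/7 = -58*(-1/27) + 10*(⅐) = 58/27 + 10/7 = 676/189 ≈ 3.5767)
H = 14284/189 (H = 6*(-3*(-4)) + 676/189 = 6*12 + 676/189 = 72 + 676/189 = 14284/189 ≈ 75.577)
H² = (14284/189)² = 204032656/35721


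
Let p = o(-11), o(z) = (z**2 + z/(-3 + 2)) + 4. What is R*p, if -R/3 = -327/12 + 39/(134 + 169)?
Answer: 1117614/101 ≈ 11065.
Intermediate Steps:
o(z) = 4 + z**2 - z (o(z) = (z**2 + z/(-1)) + 4 = (z**2 - z) + 4 = 4 + z**2 - z)
R = 32871/404 (R = -3*(-327/12 + 39/(134 + 169)) = -3*(-327*1/12 + 39/303) = -3*(-109/4 + 39*(1/303)) = -3*(-109/4 + 13/101) = -3*(-10957/404) = 32871/404 ≈ 81.364)
p = 136 (p = 4 + (-11)**2 - 1*(-11) = 4 + 121 + 11 = 136)
R*p = (32871/404)*136 = 1117614/101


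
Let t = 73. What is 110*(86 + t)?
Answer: 17490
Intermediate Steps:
110*(86 + t) = 110*(86 + 73) = 110*159 = 17490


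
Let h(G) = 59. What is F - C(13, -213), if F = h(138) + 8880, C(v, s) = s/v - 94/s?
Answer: 24796238/2769 ≈ 8954.9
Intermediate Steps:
C(v, s) = -94/s + s/v
F = 8939 (F = 59 + 8880 = 8939)
F - C(13, -213) = 8939 - (-94/(-213) - 213/13) = 8939 - (-94*(-1/213) - 213*1/13) = 8939 - (94/213 - 213/13) = 8939 - 1*(-44147/2769) = 8939 + 44147/2769 = 24796238/2769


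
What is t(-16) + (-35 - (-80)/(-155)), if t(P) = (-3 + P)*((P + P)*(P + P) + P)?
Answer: -594813/31 ≈ -19188.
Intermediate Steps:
t(P) = (-3 + P)*(P + 4*P²) (t(P) = (-3 + P)*((2*P)*(2*P) + P) = (-3 + P)*(4*P² + P) = (-3 + P)*(P + 4*P²))
t(-16) + (-35 - (-80)/(-155)) = -16*(-3 - 11*(-16) + 4*(-16)²) + (-35 - (-80)/(-155)) = -16*(-3 + 176 + 4*256) + (-35 - (-80)*(-1)/155) = -16*(-3 + 176 + 1024) + (-35 - 1*16/31) = -16*1197 + (-35 - 16/31) = -19152 - 1101/31 = -594813/31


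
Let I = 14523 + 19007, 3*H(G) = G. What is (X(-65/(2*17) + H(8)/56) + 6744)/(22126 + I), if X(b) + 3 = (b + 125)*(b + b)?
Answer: 1601247229/14186603088 ≈ 0.11287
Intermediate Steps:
H(G) = G/3
I = 33530
X(b) = -3 + 2*b*(125 + b) (X(b) = -3 + (b + 125)*(b + b) = -3 + (125 + b)*(2*b) = -3 + 2*b*(125 + b))
(X(-65/(2*17) + H(8)/56) + 6744)/(22126 + I) = ((-3 + 2*(-65/(2*17) + ((⅓)*8)/56)² + 250*(-65/(2*17) + ((⅓)*8)/56)) + 6744)/(22126 + 33530) = ((-3 + 2*(-65/34 + (8/3)*(1/56))² + 250*(-65/34 + (8/3)*(1/56))) + 6744)/55656 = ((-3 + 2*(-65*1/34 + 1/21)² + 250*(-65*1/34 + 1/21)) + 6744)*(1/55656) = ((-3 + 2*(-65/34 + 1/21)² + 250*(-65/34 + 1/21)) + 6744)*(1/55656) = ((-3 + 2*(-1331/714)² + 250*(-1331/714)) + 6744)*(1/55656) = ((-3 + 2*(1771561/509796) - 166375/357) + 6744)*(1/55656) = ((-3 + 1771561/254898 - 166375/357) + 6744)*(1/55656) = (-117784883/254898 + 6744)*(1/55656) = (1601247229/254898)*(1/55656) = 1601247229/14186603088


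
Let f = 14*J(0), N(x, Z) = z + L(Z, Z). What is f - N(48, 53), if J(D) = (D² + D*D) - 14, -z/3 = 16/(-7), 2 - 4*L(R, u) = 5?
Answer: -5659/28 ≈ -202.11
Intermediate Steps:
L(R, u) = -¾ (L(R, u) = ½ - ¼*5 = ½ - 5/4 = -¾)
z = 48/7 (z = -48/(-7) = -48*(-1)/7 = -3*(-16/7) = 48/7 ≈ 6.8571)
J(D) = -14 + 2*D² (J(D) = (D² + D²) - 14 = 2*D² - 14 = -14 + 2*D²)
N(x, Z) = 171/28 (N(x, Z) = 48/7 - ¾ = 171/28)
f = -196 (f = 14*(-14 + 2*0²) = 14*(-14 + 2*0) = 14*(-14 + 0) = 14*(-14) = -196)
f - N(48, 53) = -196 - 1*171/28 = -196 - 171/28 = -5659/28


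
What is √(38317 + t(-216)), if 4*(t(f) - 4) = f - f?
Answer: √38321 ≈ 195.76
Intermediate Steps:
t(f) = 4 (t(f) = 4 + (f - f)/4 = 4 + (¼)*0 = 4 + 0 = 4)
√(38317 + t(-216)) = √(38317 + 4) = √38321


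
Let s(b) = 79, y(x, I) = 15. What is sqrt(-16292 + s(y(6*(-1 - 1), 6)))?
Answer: I*sqrt(16213) ≈ 127.33*I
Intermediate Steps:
sqrt(-16292 + s(y(6*(-1 - 1), 6))) = sqrt(-16292 + 79) = sqrt(-16213) = I*sqrt(16213)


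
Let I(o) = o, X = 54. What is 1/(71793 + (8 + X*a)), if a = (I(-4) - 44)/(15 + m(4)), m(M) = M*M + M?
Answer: 35/2510443 ≈ 1.3942e-5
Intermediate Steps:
m(M) = M + M**2 (m(M) = M**2 + M = M + M**2)
a = -48/35 (a = (-4 - 44)/(15 + 4*(1 + 4)) = -48/(15 + 4*5) = -48/(15 + 20) = -48/35 ≈ -1.3714)
1/(71793 + (8 + X*a)) = 1/(71793 + (8 + 54*(-48/35))) = 1/(71793 + (8 - 2592/35)) = 1/(71793 - 2312/35) = 1/(2510443/35) = 35/2510443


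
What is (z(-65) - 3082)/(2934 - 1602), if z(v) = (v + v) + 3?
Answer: -3209/1332 ≈ -2.4092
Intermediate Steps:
z(v) = 3 + 2*v (z(v) = 2*v + 3 = 3 + 2*v)
(z(-65) - 3082)/(2934 - 1602) = ((3 + 2*(-65)) - 3082)/(2934 - 1602) = ((3 - 130) - 3082)/1332 = (-127 - 3082)*(1/1332) = -3209*1/1332 = -3209/1332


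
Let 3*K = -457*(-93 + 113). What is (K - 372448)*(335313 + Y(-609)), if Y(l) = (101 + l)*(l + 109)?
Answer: -663851665492/3 ≈ -2.2128e+11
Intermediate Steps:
Y(l) = (101 + l)*(109 + l)
K = -9140/3 (K = (-457*(-93 + 113))/3 = (-457*20)/3 = (⅓)*(-9140) = -9140/3 ≈ -3046.7)
(K - 372448)*(335313 + Y(-609)) = (-9140/3 - 372448)*(335313 + (11009 + (-609)² + 210*(-609))) = -1126484*(335313 + (11009 + 370881 - 127890))/3 = -1126484*(335313 + 254000)/3 = -1126484/3*589313 = -663851665492/3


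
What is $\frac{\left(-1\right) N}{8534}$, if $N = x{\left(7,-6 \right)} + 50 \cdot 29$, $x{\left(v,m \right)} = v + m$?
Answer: $- \frac{1451}{8534} \approx -0.17003$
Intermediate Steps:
$x{\left(v,m \right)} = m + v$
$N = 1451$ ($N = \left(-6 + 7\right) + 50 \cdot 29 = 1 + 1450 = 1451$)
$\frac{\left(-1\right) N}{8534} = \frac{\left(-1\right) 1451}{8534} = \left(-1451\right) \frac{1}{8534} = - \frac{1451}{8534}$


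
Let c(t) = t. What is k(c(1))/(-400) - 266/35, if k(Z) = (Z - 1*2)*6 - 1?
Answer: -3033/400 ≈ -7.5825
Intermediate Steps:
k(Z) = -13 + 6*Z (k(Z) = (Z - 2)*6 - 1 = (-2 + Z)*6 - 1 = (-12 + 6*Z) - 1 = -13 + 6*Z)
k(c(1))/(-400) - 266/35 = (-13 + 6*1)/(-400) - 266/35 = (-13 + 6)*(-1/400) - 266*1/35 = -7*(-1/400) - 38/5 = 7/400 - 38/5 = -3033/400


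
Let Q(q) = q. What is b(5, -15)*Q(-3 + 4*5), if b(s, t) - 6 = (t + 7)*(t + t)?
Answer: 4182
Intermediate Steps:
b(s, t) = 6 + 2*t*(7 + t) (b(s, t) = 6 + (t + 7)*(t + t) = 6 + (7 + t)*(2*t) = 6 + 2*t*(7 + t))
b(5, -15)*Q(-3 + 4*5) = (6 + 2*(-15)**2 + 14*(-15))*(-3 + 4*5) = (6 + 2*225 - 210)*(-3 + 20) = (6 + 450 - 210)*17 = 246*17 = 4182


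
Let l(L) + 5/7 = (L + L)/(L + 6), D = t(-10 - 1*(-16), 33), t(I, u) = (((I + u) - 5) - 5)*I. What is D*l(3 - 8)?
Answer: -13050/7 ≈ -1864.3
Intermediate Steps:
t(I, u) = I*(-10 + I + u) (t(I, u) = ((-5 + I + u) - 5)*I = (-10 + I + u)*I = I*(-10 + I + u))
D = 174 (D = (-10 - 1*(-16))*(-10 + (-10 - 1*(-16)) + 33) = (-10 + 16)*(-10 + (-10 + 16) + 33) = 6*(-10 + 6 + 33) = 6*29 = 174)
l(L) = -5/7 + 2*L/(6 + L) (l(L) = -5/7 + (L + L)/(L + 6) = -5/7 + (2*L)/(6 + L) = -5/7 + 2*L/(6 + L))
D*l(3 - 8) = 174*(3*(-10 + 3*(3 - 8))/(7*(6 + (3 - 8)))) = 174*(3*(-10 + 3*(-5))/(7*(6 - 5))) = 174*((3/7)*(-10 - 15)/1) = 174*((3/7)*1*(-25)) = 174*(-75/7) = -13050/7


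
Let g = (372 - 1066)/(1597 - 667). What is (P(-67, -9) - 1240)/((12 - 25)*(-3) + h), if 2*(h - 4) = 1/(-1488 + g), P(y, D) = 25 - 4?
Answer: -1687746946/59534497 ≈ -28.349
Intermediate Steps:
g = -347/465 (g = -694/930 = -694*1/930 = -347/465 ≈ -0.74624)
P(y, D) = 21
h = 5537671/1384534 (h = 4 + 1/(2*(-1488 - 347/465)) = 4 + 1/(2*(-692267/465)) = 4 + (½)*(-465/692267) = 4 - 465/1384534 = 5537671/1384534 ≈ 3.9997)
(P(-67, -9) - 1240)/((12 - 25)*(-3) + h) = (21 - 1240)/((12 - 25)*(-3) + 5537671/1384534) = -1219/(-13*(-3) + 5537671/1384534) = -1219/(39 + 5537671/1384534) = -1219/59534497/1384534 = -1219*1384534/59534497 = -1687746946/59534497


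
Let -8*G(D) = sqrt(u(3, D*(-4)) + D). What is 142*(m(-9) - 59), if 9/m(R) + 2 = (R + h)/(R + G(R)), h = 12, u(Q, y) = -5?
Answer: 71*(-127*sqrt(14) + 10560*I)/(sqrt(14) - 84*I) ≈ -8925.9 - 4.0581*I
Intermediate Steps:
G(D) = -sqrt(-5 + D)/8
m(R) = 9/(-2 + (12 + R)/(R - sqrt(-5 + R)/8)) (m(R) = 9/(-2 + (R + 12)/(R - sqrt(-5 + R)/8)) = 9/(-2 + (12 + R)/(R - sqrt(-5 + R)/8)))
142*(m(-9) - 59) = 142*(9*(sqrt(-5 - 9) - 8*(-9))/(2*(-48 - sqrt(-5 - 9) + 4*(-9))) - 59) = 142*(9*(sqrt(-14) + 72)/(2*(-48 - sqrt(-14) - 36)) - 59) = 142*(9*(I*sqrt(14) + 72)/(2*(-48 - I*sqrt(14) - 36)) - 59) = 142*(9*(72 + I*sqrt(14))/(2*(-48 - I*sqrt(14) - 36)) - 59) = 142*(9*(72 + I*sqrt(14))/(2*(-84 - I*sqrt(14))) - 59) = 142*(-59 + 9*(72 + I*sqrt(14))/(2*(-84 - I*sqrt(14)))) = -8378 + 639*(72 + I*sqrt(14))/(-84 - I*sqrt(14))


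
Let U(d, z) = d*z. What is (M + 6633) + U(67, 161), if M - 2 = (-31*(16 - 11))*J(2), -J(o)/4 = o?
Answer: 18662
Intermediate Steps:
J(o) = -4*o
M = 1242 (M = 2 + (-31*(16 - 11))*(-4*2) = 2 - 31*5*(-8) = 2 - 155*(-8) = 2 + 1240 = 1242)
(M + 6633) + U(67, 161) = (1242 + 6633) + 67*161 = 7875 + 10787 = 18662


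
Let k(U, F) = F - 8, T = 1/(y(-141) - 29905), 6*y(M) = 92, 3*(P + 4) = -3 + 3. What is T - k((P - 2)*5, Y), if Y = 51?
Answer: -3855770/89669 ≈ -43.000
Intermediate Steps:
P = -4 (P = -4 + (-3 + 3)/3 = -4 + (1/3)*0 = -4 + 0 = -4)
y(M) = 46/3 (y(M) = (1/6)*92 = 46/3)
T = -3/89669 (T = 1/(46/3 - 29905) = 1/(-89669/3) = -3/89669 ≈ -3.3456e-5)
k(U, F) = -8 + F
T - k((P - 2)*5, Y) = -3/89669 - (-8 + 51) = -3/89669 - 1*43 = -3/89669 - 43 = -3855770/89669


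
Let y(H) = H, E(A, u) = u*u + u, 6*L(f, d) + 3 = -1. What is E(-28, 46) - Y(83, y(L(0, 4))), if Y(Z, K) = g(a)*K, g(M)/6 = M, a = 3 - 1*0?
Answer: 2174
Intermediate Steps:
L(f, d) = -⅔ (L(f, d) = -½ + (⅙)*(-1) = -½ - ⅙ = -⅔)
a = 3 (a = 3 + 0 = 3)
E(A, u) = u + u² (E(A, u) = u² + u = u + u²)
g(M) = 6*M
Y(Z, K) = 18*K (Y(Z, K) = (6*3)*K = 18*K)
E(-28, 46) - Y(83, y(L(0, 4))) = 46*(1 + 46) - 18*(-2)/3 = 46*47 - 1*(-12) = 2162 + 12 = 2174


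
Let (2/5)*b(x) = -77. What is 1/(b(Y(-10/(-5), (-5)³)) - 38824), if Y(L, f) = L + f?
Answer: -2/78033 ≈ -2.5630e-5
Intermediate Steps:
b(x) = -385/2 (b(x) = (5/2)*(-77) = -385/2)
1/(b(Y(-10/(-5), (-5)³)) - 38824) = 1/(-385/2 - 38824) = 1/(-78033/2) = -2/78033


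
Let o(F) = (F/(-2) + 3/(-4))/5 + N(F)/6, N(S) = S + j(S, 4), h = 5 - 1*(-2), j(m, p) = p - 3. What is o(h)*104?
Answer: 754/15 ≈ 50.267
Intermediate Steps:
j(m, p) = -3 + p
h = 7 (h = 5 + 2 = 7)
N(S) = 1 + S (N(S) = S + (-3 + 4) = S + 1 = 1 + S)
o(F) = 1/60 + F/15 (o(F) = (F/(-2) + 3/(-4))/5 + (1 + F)/6 = (F*(-½) + 3*(-¼))*(⅕) + (1 + F)*(⅙) = (-F/2 - ¾)*(⅕) + (⅙ + F/6) = (-¾ - F/2)*(⅕) + (⅙ + F/6) = (-3/20 - F/10) + (⅙ + F/6) = 1/60 + F/15)
o(h)*104 = (1/60 + (1/15)*7)*104 = (1/60 + 7/15)*104 = (29/60)*104 = 754/15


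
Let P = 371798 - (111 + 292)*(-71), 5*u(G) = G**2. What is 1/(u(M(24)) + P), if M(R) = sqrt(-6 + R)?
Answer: 5/2002073 ≈ 2.4974e-6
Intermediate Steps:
u(G) = G**2/5
P = 400411 (P = 371798 - 403*(-71) = 371798 - 1*(-28613) = 371798 + 28613 = 400411)
1/(u(M(24)) + P) = 1/((sqrt(-6 + 24))**2/5 + 400411) = 1/((sqrt(18))**2/5 + 400411) = 1/((3*sqrt(2))**2/5 + 400411) = 1/((1/5)*18 + 400411) = 1/(18/5 + 400411) = 1/(2002073/5) = 5/2002073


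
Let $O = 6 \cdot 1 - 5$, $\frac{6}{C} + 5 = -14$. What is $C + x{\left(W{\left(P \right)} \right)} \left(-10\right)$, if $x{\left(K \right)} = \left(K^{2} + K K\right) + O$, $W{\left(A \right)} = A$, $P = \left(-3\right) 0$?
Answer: $- \frac{196}{19} \approx -10.316$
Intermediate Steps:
$C = - \frac{6}{19}$ ($C = \frac{6}{-5 - 14} = \frac{6}{-19} = 6 \left(- \frac{1}{19}\right) = - \frac{6}{19} \approx -0.31579$)
$P = 0$
$O = 1$ ($O = 6 - 5 = 1$)
$x{\left(K \right)} = 1 + 2 K^{2}$ ($x{\left(K \right)} = \left(K^{2} + K K\right) + 1 = \left(K^{2} + K^{2}\right) + 1 = 2 K^{2} + 1 = 1 + 2 K^{2}$)
$C + x{\left(W{\left(P \right)} \right)} \left(-10\right) = - \frac{6}{19} + \left(1 + 2 \cdot 0^{2}\right) \left(-10\right) = - \frac{6}{19} + \left(1 + 2 \cdot 0\right) \left(-10\right) = - \frac{6}{19} + \left(1 + 0\right) \left(-10\right) = - \frac{6}{19} + 1 \left(-10\right) = - \frac{6}{19} - 10 = - \frac{196}{19}$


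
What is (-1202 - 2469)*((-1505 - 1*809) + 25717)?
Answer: -85912413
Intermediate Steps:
(-1202 - 2469)*((-1505 - 1*809) + 25717) = -3671*((-1505 - 809) + 25717) = -3671*(-2314 + 25717) = -3671*23403 = -85912413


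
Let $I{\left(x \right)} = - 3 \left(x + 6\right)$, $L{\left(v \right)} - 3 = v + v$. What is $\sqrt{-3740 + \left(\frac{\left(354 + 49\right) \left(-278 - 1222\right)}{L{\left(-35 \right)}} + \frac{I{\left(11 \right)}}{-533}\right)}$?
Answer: $\frac{\sqrt{6736622209447}}{35711} \approx 72.681$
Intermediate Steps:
$L{\left(v \right)} = 3 + 2 v$ ($L{\left(v \right)} = 3 + \left(v + v\right) = 3 + 2 v$)
$I{\left(x \right)} = -18 - 3 x$ ($I{\left(x \right)} = - 3 \left(6 + x\right) = -18 - 3 x$)
$\sqrt{-3740 + \left(\frac{\left(354 + 49\right) \left(-278 - 1222\right)}{L{\left(-35 \right)}} + \frac{I{\left(11 \right)}}{-533}\right)} = \sqrt{-3740 + \left(\frac{\left(354 + 49\right) \left(-278 - 1222\right)}{3 + 2 \left(-35\right)} + \frac{-18 - 33}{-533}\right)} = \sqrt{-3740 + \left(\frac{403 \left(-1500\right)}{3 - 70} + \left(-18 - 33\right) \left(- \frac{1}{533}\right)\right)} = \sqrt{-3740 - \left(- \frac{51}{533} + \frac{604500}{-67}\right)} = \sqrt{-3740 + \left(\left(-604500\right) \left(- \frac{1}{67}\right) + \frac{51}{533}\right)} = \sqrt{-3740 + \left(\frac{604500}{67} + \frac{51}{533}\right)} = \sqrt{-3740 + \frac{322201917}{35711}} = \sqrt{\frac{188642777}{35711}} = \frac{\sqrt{6736622209447}}{35711}$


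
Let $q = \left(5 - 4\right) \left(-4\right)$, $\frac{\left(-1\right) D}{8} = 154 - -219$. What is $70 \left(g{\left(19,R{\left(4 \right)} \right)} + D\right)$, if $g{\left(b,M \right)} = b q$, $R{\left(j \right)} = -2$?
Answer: $-214200$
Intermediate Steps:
$D = -2984$ ($D = - 8 \left(154 - -219\right) = - 8 \left(154 + 219\right) = \left(-8\right) 373 = -2984$)
$q = -4$ ($q = 1 \left(-4\right) = -4$)
$g{\left(b,M \right)} = - 4 b$ ($g{\left(b,M \right)} = b \left(-4\right) = - 4 b$)
$70 \left(g{\left(19,R{\left(4 \right)} \right)} + D\right) = 70 \left(\left(-4\right) 19 - 2984\right) = 70 \left(-76 - 2984\right) = 70 \left(-3060\right) = -214200$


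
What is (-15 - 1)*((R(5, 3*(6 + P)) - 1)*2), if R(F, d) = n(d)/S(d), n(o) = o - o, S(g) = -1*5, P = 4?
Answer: 32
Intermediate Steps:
S(g) = -5
n(o) = 0
R(F, d) = 0 (R(F, d) = 0/(-5) = 0*(-1/5) = 0)
(-15 - 1)*((R(5, 3*(6 + P)) - 1)*2) = (-15 - 1)*((0 - 1)*2) = -(-16)*2 = -16*(-2) = 32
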